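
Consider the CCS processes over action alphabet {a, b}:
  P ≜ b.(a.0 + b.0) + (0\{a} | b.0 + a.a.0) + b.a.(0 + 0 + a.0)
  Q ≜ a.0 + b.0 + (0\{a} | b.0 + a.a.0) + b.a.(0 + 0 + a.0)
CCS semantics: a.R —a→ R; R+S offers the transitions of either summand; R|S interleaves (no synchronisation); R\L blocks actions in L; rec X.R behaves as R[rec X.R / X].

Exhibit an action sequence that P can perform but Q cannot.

bb

Reachable graph of P (7 states):
  m0 = b.(a.0 + b.0) + (0\{a} | b.0 + a.a.0) + b.a.(0 + 0 + a.0) → --a--▸ m1, --b--▸ m2, --b--▸ m3, --b--▸ m4
  m1 = a.0 → --a--▸ m5
  m2 = 0\{a} | 0 → ·
  m3 = a.(0 + 0 + a.0) → --a--▸ m6
  m4 = a.0 + b.0 → --a--▸ m5, --b--▸ m5
  m5 = 0 → ·
  m6 = 0 + 0 + a.0 → --a--▸ m5
Reachable graph of Q (6 states):
  n0 = a.0 + b.0 + (0\{a} | b.0 + a.a.0) + b.a.(0 + 0 + a.0) → --a--▸ n1, --a--▸ n2, --b--▸ n1, --b--▸ n3, --b--▸ n4
  n1 = 0 → ·
  n2 = a.0 → --a--▸ n1
  n3 = 0\{a} | 0 → ·
  n4 = a.(0 + 0 + a.0) → --a--▸ n5
  n5 = 0 + 0 + a.0 → --a--▸ n1
Trace ⟨bb⟩ through P, begin at {m0}:
  step 1 (b): {m2, m3, m4}
  step 2 (b): {m5}
  P completes σ.
Trace ⟨bb⟩ through Q, begin at {n0}:
  step 1 (b): {n1, n3, n4}
  step 2 (b): no successor for Q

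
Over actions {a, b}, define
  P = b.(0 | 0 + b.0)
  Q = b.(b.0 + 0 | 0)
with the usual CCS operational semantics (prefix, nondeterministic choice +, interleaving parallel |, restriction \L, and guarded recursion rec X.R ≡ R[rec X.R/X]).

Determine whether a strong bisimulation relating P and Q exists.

P's transition system — 3 states:
  u0 = b.(0 | 0 + b.0) → ··b··> u1
  u1 = 0 | 0 + b.0 → ··b··> u2
  u2 = 0 → ·
Q's transition system — 3 states:
  v0 = b.(b.0 + 0 | 0) → ··b··> v1
  v1 = b.0 + 0 | 0 → ··b··> v2
  v2 = 0 → ·
Partition-refinement fixed point:
  B0 = {u0, v0}
  B1 = {u1, v1}
  B2 = {u2, v2}
u0 ∈ B0, v0 ∈ B0 → same block

bisimilar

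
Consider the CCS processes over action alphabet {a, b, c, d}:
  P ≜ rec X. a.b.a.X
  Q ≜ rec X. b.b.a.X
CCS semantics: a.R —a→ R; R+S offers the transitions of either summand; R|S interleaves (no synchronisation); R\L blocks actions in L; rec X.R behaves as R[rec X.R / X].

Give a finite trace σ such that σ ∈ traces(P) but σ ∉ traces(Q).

a

LTS(P): 3 reachable states
  s0 = rec X. a.b.a.X :: --a--▸ s1
  s1 = b.a.(rec X. a.b.a.X) :: --b--▸ s2
  s2 = a.(rec X. a.b.a.X) :: --a--▸ s0
LTS(Q): 3 reachable states
  t0 = rec X. b.b.a.X :: --b--▸ t1
  t1 = b.a.(rec X. b.b.a.X) :: --b--▸ t2
  t2 = a.(rec X. b.b.a.X) :: --a--▸ t0
Executing a from P (initial set {s0}):
  [1] a ⇒ {s1}
  — P admits the full trace.
Executing a from Q (initial set {t0}):
  [1] a ⇒ ∅ (Q stuck)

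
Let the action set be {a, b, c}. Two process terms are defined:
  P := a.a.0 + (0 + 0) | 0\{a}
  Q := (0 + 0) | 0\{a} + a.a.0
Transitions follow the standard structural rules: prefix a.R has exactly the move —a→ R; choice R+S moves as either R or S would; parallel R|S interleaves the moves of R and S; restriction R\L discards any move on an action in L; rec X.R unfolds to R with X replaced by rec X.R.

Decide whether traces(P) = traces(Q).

P's transition system — 3 states:
  s0 = a.a.0 + (0 + 0) | 0\{a} | =a=> s1
  s1 = a.0 | =a=> s2
  s2 = 0 | ·
Q's transition system — 3 states:
  t0 = (0 + 0) | 0\{a} + a.a.0 | =a=> t1
  t1 = a.0 | =a=> t2
  t2 = 0 | ·
Partition-refinement fixed point:
  B0 = {s0, t0}
  B1 = {s1, t1}
  B2 = {s2, t2}
s0 ∈ B0, t0 ∈ B0 → same block
Bisimilar ⇒ trace-equivalent.

trace-equivalent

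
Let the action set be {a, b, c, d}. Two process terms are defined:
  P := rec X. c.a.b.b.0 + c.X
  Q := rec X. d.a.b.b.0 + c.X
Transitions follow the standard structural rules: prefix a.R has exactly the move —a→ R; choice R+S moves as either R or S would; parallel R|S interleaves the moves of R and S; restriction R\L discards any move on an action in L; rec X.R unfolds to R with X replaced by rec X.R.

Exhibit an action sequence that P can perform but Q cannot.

P's transition system — 5 states:
  p0 = rec X. c.a.b.b.0 + c.X ⊢ -c-> p0, -c-> p1
  p1 = a.b.b.0 ⊢ -a-> p2
  p2 = b.b.0 ⊢ -b-> p3
  p3 = b.0 ⊢ -b-> p4
  p4 = 0 ⊢ (no moves)
Q's transition system — 5 states:
  q0 = rec X. d.a.b.b.0 + c.X ⊢ -c-> q0, -d-> q1
  q1 = a.b.b.0 ⊢ -a-> q2
  q2 = b.b.0 ⊢ -b-> q3
  q3 = b.0 ⊢ -b-> q4
  q4 = 0 ⊢ (no moves)
Trace ⟨ca⟩ through P, begin at {p0}:
  step 1 (c): {p0, p1}
  step 2 (a): {p2}
  ✓ P
Trace ⟨ca⟩ through Q, begin at {q0}:
  step 1 (c): {q0}
  step 2 (a): no successor for Q

ca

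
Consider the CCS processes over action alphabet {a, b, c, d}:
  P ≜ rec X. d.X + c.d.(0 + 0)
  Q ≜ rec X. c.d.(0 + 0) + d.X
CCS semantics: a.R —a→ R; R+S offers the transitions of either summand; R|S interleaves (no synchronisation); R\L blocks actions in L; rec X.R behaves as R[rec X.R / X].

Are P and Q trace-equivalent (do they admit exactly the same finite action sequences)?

YES

LTS(P): 3 reachable states
  u0 = rec X. d.X + c.d.(0 + 0) :: =c=> u1, =d=> u0
  u1 = d.(0 + 0) :: =d=> u2
  u2 = 0 + 0 :: deadlocked
LTS(Q): 3 reachable states
  v0 = rec X. c.d.(0 + 0) + d.X :: =c=> v1, =d=> v0
  v1 = d.(0 + 0) :: =d=> v2
  v2 = 0 + 0 :: deadlocked
Bisimilarity quotient blocks:
  B0 = {u0, v0}
  B1 = {u1, v1}
  B2 = {u2, v2}
u0 ∈ B0, v0 ∈ B0 → same block
Bisimilar ⇒ trace-equivalent.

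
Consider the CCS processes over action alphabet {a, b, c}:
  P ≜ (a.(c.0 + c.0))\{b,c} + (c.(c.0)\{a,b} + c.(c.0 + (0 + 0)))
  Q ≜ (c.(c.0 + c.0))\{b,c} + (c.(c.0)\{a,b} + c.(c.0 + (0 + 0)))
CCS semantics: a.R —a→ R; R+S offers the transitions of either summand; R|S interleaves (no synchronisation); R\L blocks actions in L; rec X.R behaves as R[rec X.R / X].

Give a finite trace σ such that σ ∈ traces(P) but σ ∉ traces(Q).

a

P's transition system — 6 states:
  p0 = (a.(c.0 + c.0))\{b,c} + (c.(c.0)\{a,b} + c.(c.0 + (0 + 0))) has moves ··a··> p1, ··c··> p2, ··c··> p3
  p1 = (c.0 + c.0)\{b,c} has moves stopped
  p2 = (c.0)\{a,b} has moves ··c··> p4
  p3 = c.0 + (0 + 0) has moves ··c··> p5
  p4 = 0\{a,b} has moves stopped
  p5 = 0 has moves stopped
Q's transition system — 5 states:
  q0 = (c.(c.0 + c.0))\{b,c} + (c.(c.0)\{a,b} + c.(c.0 + (0 + 0))) has moves ··c··> q1, ··c··> q2
  q1 = (c.0)\{a,b} has moves ··c··> q3
  q2 = c.0 + (0 + 0) has moves ··c··> q4
  q3 = 0\{a,b} has moves stopped
  q4 = 0 has moves stopped
Run σ = ⟨a⟩ on P: start {p0}
  [1] a ⇒ {p1}
  ✓ P
Run σ = ⟨a⟩ on Q: start {q0}
  [1] a ⇒ ∅ (Q stuck)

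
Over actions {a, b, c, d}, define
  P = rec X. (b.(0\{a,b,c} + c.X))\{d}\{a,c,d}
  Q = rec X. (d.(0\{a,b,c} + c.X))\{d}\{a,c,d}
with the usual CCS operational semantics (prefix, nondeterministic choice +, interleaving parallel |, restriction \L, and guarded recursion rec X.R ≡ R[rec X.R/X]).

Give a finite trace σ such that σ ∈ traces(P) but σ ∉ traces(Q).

b

P's transition system — 2 states:
  p0 = rec X. (b.(0\{a,b,c} + c.X))\{d}\{a,c,d} :: ··b··> p1
  p1 = (0\{a,b,c} + c.(rec X. (b.(0\{a,b,c} + c.X))\{d}\{a,c,d}))\{d}\{a,c,d} :: ∅
Q's transition system — 1 states:
  q0 = rec X. (d.(0\{a,b,c} + c.X))\{d}\{a,c,d} :: ∅
Executing b from P (initial set {p0}):
  after b @ step 1: {p1}
  — P admits the full trace.
Executing b from Q (initial set {q0}):
  after b @ step 1: ∅ (Q stuck)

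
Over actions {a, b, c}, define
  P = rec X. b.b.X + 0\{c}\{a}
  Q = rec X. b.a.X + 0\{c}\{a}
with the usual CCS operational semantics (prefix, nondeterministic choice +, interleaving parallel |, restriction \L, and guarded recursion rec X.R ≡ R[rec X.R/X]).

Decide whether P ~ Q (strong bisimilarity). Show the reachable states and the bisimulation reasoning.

LTS(P): 2 reachable states
  p0 = rec X. b.b.X + 0\{c}\{a} has moves --b--▸ p1
  p1 = b.(rec X. b.b.X + 0\{c}\{a}) has moves --b--▸ p0
LTS(Q): 2 reachable states
  q0 = rec X. b.a.X + 0\{c}\{a} has moves --b--▸ q1
  q1 = a.(rec X. b.a.X + 0\{c}\{a}) has moves --a--▸ q0
Coarsest stable partition (strong bisimilarity classes):
  B0 = {p0, p1}
  B1 = {q0}
  B2 = {q1}
p0 ∈ B0, q0 ∈ B1 → different blocks

P ≁ Q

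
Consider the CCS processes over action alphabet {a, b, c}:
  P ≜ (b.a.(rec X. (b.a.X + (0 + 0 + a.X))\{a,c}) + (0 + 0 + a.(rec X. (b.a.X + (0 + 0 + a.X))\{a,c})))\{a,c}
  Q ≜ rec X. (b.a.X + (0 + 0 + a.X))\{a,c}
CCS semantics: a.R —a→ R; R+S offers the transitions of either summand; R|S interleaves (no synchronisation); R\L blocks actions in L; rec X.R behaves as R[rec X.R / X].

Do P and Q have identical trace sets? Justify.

YES

LTS(P): 2 reachable states
  u0 = (b.a.(rec X. (b.a.X + (0 + 0 + a.X))\{a,c}) + (0 + 0 + a.(rec X. (b.a.X + (0 + 0 + a.X))\{a,c})))\{a,c} :: --b--▸ u1
  u1 = (a.(rec X. (b.a.X + (0 + 0 + a.X))\{a,c}))\{a,c} :: (no moves)
LTS(Q): 2 reachable states
  v0 = rec X. (b.a.X + (0 + 0 + a.X))\{a,c} :: --b--▸ v1
  v1 = (a.(rec X. (b.a.X + (0 + 0 + a.X))\{a,c}))\{a,c} :: (no moves)
Partition-refinement fixed point:
  B0 = {u0, v0}
  B1 = {u1, v1}
u0 ∈ B0, v0 ∈ B0 → same block
Bisimilar ⇒ trace-equivalent.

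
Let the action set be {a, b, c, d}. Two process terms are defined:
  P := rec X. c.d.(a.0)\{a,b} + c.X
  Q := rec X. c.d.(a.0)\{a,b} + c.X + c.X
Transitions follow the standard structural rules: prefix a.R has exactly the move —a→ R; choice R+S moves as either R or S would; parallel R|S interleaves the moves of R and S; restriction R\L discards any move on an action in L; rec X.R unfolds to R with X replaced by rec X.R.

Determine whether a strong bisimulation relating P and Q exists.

P's transition system — 3 states:
  u0 = rec X. c.d.(a.0)\{a,b} + c.X → =c=> u0, =c=> u1
  u1 = d.(a.0)\{a,b} → =d=> u2
  u2 = (a.0)\{a,b} → ∅
Q's transition system — 3 states:
  v0 = rec X. c.d.(a.0)\{a,b} + c.X + c.X → =c=> v0, =c=> v1
  v1 = d.(a.0)\{a,b} → =d=> v2
  v2 = (a.0)\{a,b} → ∅
Coarsest stable partition (strong bisimilarity classes):
  B0 = {u0, v0}
  B1 = {u1, v1}
  B2 = {u2, v2}
u0 ∈ B0, v0 ∈ B0 → same block

bisimilar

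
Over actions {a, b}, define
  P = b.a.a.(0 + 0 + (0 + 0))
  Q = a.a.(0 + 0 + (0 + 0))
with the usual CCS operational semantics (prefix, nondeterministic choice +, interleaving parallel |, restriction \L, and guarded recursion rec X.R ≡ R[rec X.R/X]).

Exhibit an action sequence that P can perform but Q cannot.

b

P's transition system — 4 states:
  p0 = b.a.a.(0 + 0 + (0 + 0)) :: =b=> p1
  p1 = a.a.(0 + 0 + (0 + 0)) :: =a=> p2
  p2 = a.(0 + 0 + (0 + 0)) :: =a=> p3
  p3 = 0 + 0 + (0 + 0) :: stopped
Q's transition system — 3 states:
  q0 = a.a.(0 + 0 + (0 + 0)) :: =a=> q1
  q1 = a.(0 + 0 + (0 + 0)) :: =a=> q2
  q2 = 0 + 0 + (0 + 0) :: stopped
Executing b from P (initial set {p0}):
  step 1 (b): {p1}
  — P admits the full trace.
Executing b from Q (initial set {q0}):
  step 1 (b): no successor for Q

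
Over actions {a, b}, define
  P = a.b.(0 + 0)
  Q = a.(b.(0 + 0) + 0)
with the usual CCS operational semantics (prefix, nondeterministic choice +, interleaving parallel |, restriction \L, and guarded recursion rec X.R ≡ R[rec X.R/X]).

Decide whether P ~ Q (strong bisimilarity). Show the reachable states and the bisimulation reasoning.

P ~ Q

P's transition system — 3 states:
  s0 = a.b.(0 + 0) | --a--▸ s1
  s1 = b.(0 + 0) | --b--▸ s2
  s2 = 0 + 0 | deadlocked
Q's transition system — 3 states:
  t0 = a.(b.(0 + 0) + 0) | --a--▸ t1
  t1 = b.(0 + 0) + 0 | --b--▸ t2
  t2 = 0 + 0 | deadlocked
Bisimilarity quotient blocks:
  B0 = {s0, t0}
  B1 = {s1, t1}
  B2 = {s2, t2}
s0 ∈ B0, t0 ∈ B0 → same block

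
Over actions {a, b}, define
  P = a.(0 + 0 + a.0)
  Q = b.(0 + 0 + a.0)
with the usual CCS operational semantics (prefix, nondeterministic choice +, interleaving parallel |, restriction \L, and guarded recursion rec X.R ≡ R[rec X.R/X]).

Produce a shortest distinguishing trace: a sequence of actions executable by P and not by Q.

a

Reachable graph of P (3 states):
  s0 = a.(0 + 0 + a.0) → =a=> s1
  s1 = 0 + 0 + a.0 → =a=> s2
  s2 = 0 → (no moves)
Reachable graph of Q (3 states):
  t0 = b.(0 + 0 + a.0) → =b=> t1
  t1 = 0 + 0 + a.0 → =a=> t2
  t2 = 0 → (no moves)
Run σ = ⟨a⟩ on P: start {s0}
  step 1 (a): {s1}
  ✓ P
Run σ = ⟨a⟩ on Q: start {t0}
  step 1 (a): no successor for Q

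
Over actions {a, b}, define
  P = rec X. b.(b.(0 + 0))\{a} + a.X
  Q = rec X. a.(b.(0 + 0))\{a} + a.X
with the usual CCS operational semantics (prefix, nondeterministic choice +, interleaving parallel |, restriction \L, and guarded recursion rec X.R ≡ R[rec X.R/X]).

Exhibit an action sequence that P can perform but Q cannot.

P's transition system — 3 states:
  p0 = rec X. b.(b.(0 + 0))\{a} + a.X ⊢ =a=> p0, =b=> p1
  p1 = (b.(0 + 0))\{a} ⊢ =b=> p2
  p2 = (0 + 0)\{a} ⊢ (no moves)
Q's transition system — 3 states:
  q0 = rec X. a.(b.(0 + 0))\{a} + a.X ⊢ =a=> q0, =a=> q1
  q1 = (b.(0 + 0))\{a} ⊢ =b=> q2
  q2 = (0 + 0)\{a} ⊢ (no moves)
Executing b from P (initial set {p0}):
  step 1 (b): {p1}
  — P admits the full trace.
Executing b from Q (initial set {q0}):
  step 1 (b): ∅  — Q cannot continue

b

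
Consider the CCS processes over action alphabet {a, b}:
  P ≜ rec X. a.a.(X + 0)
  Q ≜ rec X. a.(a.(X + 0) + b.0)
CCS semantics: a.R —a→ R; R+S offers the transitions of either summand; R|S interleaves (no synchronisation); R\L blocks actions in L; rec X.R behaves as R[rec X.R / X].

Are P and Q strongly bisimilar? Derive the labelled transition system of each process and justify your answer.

P's transition system — 3 states:
  s0 = rec X. a.a.(X + 0) has moves =a=> s1
  s1 = a.((rec X. a.a.(X + 0)) + 0) has moves =a=> s2
  s2 = (rec X. a.a.(X + 0)) + 0 has moves =a=> s1
Q's transition system — 4 states:
  t0 = rec X. a.(a.(X + 0) + b.0) has moves =a=> t1
  t1 = a.((rec X. a.(a.(X + 0) + b.0)) + 0) + b.0 has moves =a=> t2, =b=> t3
  t2 = (rec X. a.(a.(X + 0) + b.0)) + 0 has moves =a=> t1
  t3 = 0 has moves (no moves)
Partition-refinement fixed point:
  B0 = {s0, s1, s2}
  B1 = {t0, t2}
  B2 = {t1}
  B3 = {t3}
s0 ∈ B0, t0 ∈ B1 → different blocks

NO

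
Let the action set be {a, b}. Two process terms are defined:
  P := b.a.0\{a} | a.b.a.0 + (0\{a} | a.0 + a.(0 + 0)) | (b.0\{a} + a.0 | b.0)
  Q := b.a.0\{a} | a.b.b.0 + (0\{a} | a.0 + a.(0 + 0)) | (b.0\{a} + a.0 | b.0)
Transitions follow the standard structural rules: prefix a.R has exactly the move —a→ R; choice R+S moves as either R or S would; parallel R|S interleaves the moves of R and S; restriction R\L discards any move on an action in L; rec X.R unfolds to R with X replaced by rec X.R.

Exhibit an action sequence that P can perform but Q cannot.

ababa

Reachable graph of P (26 states):
  u0 = b.a.0\{a} | a.b.a.0 + (0\{a} | a.0 + a.(0 + 0)) | (b.0\{a} + a.0 | b.0) | -a-> u1, -a-> u2, -a-> u3, -a-> u4, -b-> u5, -b-> u6, -b-> u7
  u1 = (0 + 0) | (b.0\{a} + a.0 | b.0) | -a-> u8, -b-> u10, -b-> u9
  u2 = (0\{a} | a.0 + a.(0 + 0)) | (0 | b.0) | -a-> u11, -a-> u8, -b-> u12
  u3 = 0\{a} | 0 | (b.0\{a} + a.0 | b.0) | -a-> u11, -b-> u13, -b-> u14
  u4 = b.a.0\{a} | b.a.0 | -b-> u15, -b-> u16
  u5 = (0\{a} | a.0 + a.(0 + 0)) | (a.0 | 0) | -a-> u12, -a-> u13, -a-> u9
  u6 = (0\{a} | a.0 + a.(0 + 0)) | 0\{a} | -a-> u10, -a-> u14
  u7 = a.0\{a} | a.b.a.0 | -a-> u15, -a-> u17
  u8 = (0 + 0) | (0 | b.0) | -b-> u18
  u9 = (0 + 0) | (a.0 | 0) | -a-> u18
  u10 = (0 + 0) | 0\{a} | deadlocked
  u11 = 0\{a} | 0 | (0 | b.0) | -b-> u19
  u12 = (0\{a} | a.0 + a.(0 + 0)) | (0 | 0) | -a-> u18, -a-> u19
  u13 = 0\{a} | 0 | (a.0 | 0) | -a-> u19
  u14 = 0\{a} | 0 | 0\{a} | deadlocked
  u15 = a.0\{a} | b.a.0 | -a-> u20, -b-> u21
  u16 = b.a.0\{a} | a.0 | -a-> u22, -b-> u21
  u17 = 0\{a} | a.b.a.0 | -a-> u20
  u18 = (0 + 0) | (0 | 0) | deadlocked
  u19 = 0\{a} | 0 | (0 | 0) | deadlocked
  u20 = 0\{a} | b.a.0 | -b-> u23
  u21 = a.0\{a} | a.0 | -a-> u23, -a-> u24
  u22 = b.a.0\{a} | 0 | -b-> u24
  u23 = 0\{a} | a.0 | -a-> u25
  u24 = a.0\{a} | 0 | -a-> u25
  u25 = 0\{a} | 0 | deadlocked
Reachable graph of Q (26 states):
  v0 = b.a.0\{a} | a.b.b.0 + (0\{a} | a.0 + a.(0 + 0)) | (b.0\{a} + a.0 | b.0) | -a-> v1, -a-> v2, -a-> v3, -a-> v4, -b-> v5, -b-> v6, -b-> v7
  v1 = (0 + 0) | (b.0\{a} + a.0 | b.0) | -a-> v8, -b-> v10, -b-> v9
  v2 = (0\{a} | a.0 + a.(0 + 0)) | (0 | b.0) | -a-> v11, -a-> v8, -b-> v12
  v3 = 0\{a} | 0 | (b.0\{a} + a.0 | b.0) | -a-> v11, -b-> v13, -b-> v14
  v4 = b.a.0\{a} | b.b.0 | -b-> v15, -b-> v16
  v5 = (0\{a} | a.0 + a.(0 + 0)) | (a.0 | 0) | -a-> v12, -a-> v13, -a-> v9
  v6 = (0\{a} | a.0 + a.(0 + 0)) | 0\{a} | -a-> v10, -a-> v14
  v7 = a.0\{a} | a.b.b.0 | -a-> v15, -a-> v17
  v8 = (0 + 0) | (0 | b.0) | -b-> v18
  v9 = (0 + 0) | (a.0 | 0) | -a-> v18
  v10 = (0 + 0) | 0\{a} | deadlocked
  v11 = 0\{a} | 0 | (0 | b.0) | -b-> v19
  v12 = (0\{a} | a.0 + a.(0 + 0)) | (0 | 0) | -a-> v18, -a-> v19
  v13 = 0\{a} | 0 | (a.0 | 0) | -a-> v19
  v14 = 0\{a} | 0 | 0\{a} | deadlocked
  v15 = a.0\{a} | b.b.0 | -a-> v20, -b-> v21
  v16 = b.a.0\{a} | b.0 | -b-> v21, -b-> v22
  v17 = 0\{a} | a.b.b.0 | -a-> v20
  v18 = (0 + 0) | (0 | 0) | deadlocked
  v19 = 0\{a} | 0 | (0 | 0) | deadlocked
  v20 = 0\{a} | b.b.0 | -b-> v23
  v21 = a.0\{a} | b.0 | -a-> v23, -b-> v24
  v22 = b.a.0\{a} | 0 | -b-> v24
  v23 = 0\{a} | b.0 | -b-> v25
  v24 = a.0\{a} | 0 | -a-> v25
  v25 = 0\{a} | 0 | deadlocked
Run σ = ⟨ababa⟩ on P: start {u0}
  step 1 (a): {u1, u2, u3, u4}
  step 2 (b): {u10, u12, u13, u14, u15, u16, u9}
  step 3 (a): {u18, u19, u20, u22}
  step 4 (b): {u23, u24}
  step 5 (a): {u25}
  — P admits the full trace.
Run σ = ⟨ababa⟩ on Q: start {v0}
  step 1 (a): {v1, v2, v3, v4}
  step 2 (b): {v10, v12, v13, v14, v15, v16, v9}
  step 3 (a): {v18, v19, v20}
  step 4 (b): {v23}
  step 5 (a): ∅  — Q cannot continue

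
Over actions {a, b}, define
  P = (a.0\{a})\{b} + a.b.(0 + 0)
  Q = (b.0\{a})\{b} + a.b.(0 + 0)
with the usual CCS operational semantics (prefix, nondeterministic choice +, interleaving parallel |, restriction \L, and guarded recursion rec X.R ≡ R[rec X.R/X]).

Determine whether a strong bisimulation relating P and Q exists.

NO

P's transition system — 4 states:
  m0 = (a.0\{a})\{b} + a.b.(0 + 0) ⊢ -a-> m1, -a-> m2
  m1 = 0\{a}\{b} ⊢ stopped
  m2 = b.(0 + 0) ⊢ -b-> m3
  m3 = 0 + 0 ⊢ stopped
Q's transition system — 3 states:
  n0 = (b.0\{a})\{b} + a.b.(0 + 0) ⊢ -a-> n1
  n1 = b.(0 + 0) ⊢ -b-> n2
  n2 = 0 + 0 ⊢ stopped
Partition-refinement fixed point:
  B0 = {m0}
  B1 = {m1, m3, n2}
  B2 = {m2, n1}
  B3 = {n0}
m0 ∈ B0, n0 ∈ B3 → different blocks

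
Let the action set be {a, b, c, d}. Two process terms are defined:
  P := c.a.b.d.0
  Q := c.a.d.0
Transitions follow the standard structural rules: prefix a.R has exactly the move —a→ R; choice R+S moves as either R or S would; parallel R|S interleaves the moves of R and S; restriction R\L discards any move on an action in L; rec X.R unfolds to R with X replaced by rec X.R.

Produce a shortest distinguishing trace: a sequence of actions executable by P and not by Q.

Reachable graph of P (5 states):
  p0 = c.a.b.d.0 | =c=> p1
  p1 = a.b.d.0 | =a=> p2
  p2 = b.d.0 | =b=> p3
  p3 = d.0 | =d=> p4
  p4 = 0 | ∅
Reachable graph of Q (4 states):
  q0 = c.a.d.0 | =c=> q1
  q1 = a.d.0 | =a=> q2
  q2 = d.0 | =d=> q3
  q3 = 0 | ∅
Run σ = ⟨cab⟩ on P: start {p0}
  [1] c ⇒ {p1}
  [2] a ⇒ {p2}
  [3] b ⇒ {p3}
  — P admits the full trace.
Run σ = ⟨cab⟩ on Q: start {q0}
  [1] c ⇒ {q1}
  [2] a ⇒ {q2}
  [3] b ⇒ ∅  — Q cannot continue

cab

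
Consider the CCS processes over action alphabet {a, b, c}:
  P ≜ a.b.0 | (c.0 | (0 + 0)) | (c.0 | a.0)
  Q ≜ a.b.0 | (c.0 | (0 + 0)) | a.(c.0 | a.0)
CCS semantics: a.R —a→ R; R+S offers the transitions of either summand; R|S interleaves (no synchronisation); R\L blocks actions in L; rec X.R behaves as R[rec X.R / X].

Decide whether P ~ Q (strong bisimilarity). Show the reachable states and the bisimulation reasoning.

Reachable graph of P (24 states):
  p0 = a.b.0 | (c.0 | (0 + 0)) | (c.0 | a.0) ⊢ =a=> p1, =a=> p2, =c=> p3, =c=> p4
  p1 = a.b.0 | (c.0 | (0 + 0)) | (c.0 | 0) ⊢ =a=> p5, =c=> p6, =c=> p7
  p2 = b.0 | (c.0 | (0 + 0)) | (c.0 | a.0) ⊢ =a=> p5, =b=> p8, =c=> p10, =c=> p9
  p3 = a.b.0 | (0 | (0 + 0)) | (c.0 | a.0) ⊢ =a=> p6, =a=> p9, =c=> p11
  p4 = a.b.0 | (c.0 | (0 + 0)) | (0 | a.0) ⊢ =a=> p10, =a=> p7, =c=> p11
  p5 = b.0 | (c.0 | (0 + 0)) | (c.0 | 0) ⊢ =b=> p12, =c=> p13, =c=> p14
  p6 = a.b.0 | (0 | (0 + 0)) | (c.0 | 0) ⊢ =a=> p13, =c=> p15
  p7 = a.b.0 | (c.0 | (0 + 0)) | (0 | 0) ⊢ =a=> p14, =c=> p15
  p8 = 0 | (c.0 | (0 + 0)) | (c.0 | a.0) ⊢ =a=> p12, =c=> p16, =c=> p17
  p9 = b.0 | (0 | (0 + 0)) | (c.0 | a.0) ⊢ =a=> p13, =b=> p16, =c=> p18
  p10 = b.0 | (c.0 | (0 + 0)) | (0 | a.0) ⊢ =a=> p14, =b=> p17, =c=> p18
  p11 = a.b.0 | (0 | (0 + 0)) | (0 | a.0) ⊢ =a=> p15, =a=> p18
  p12 = 0 | (c.0 | (0 + 0)) | (c.0 | 0) ⊢ =c=> p19, =c=> p20
  p13 = b.0 | (0 | (0 + 0)) | (c.0 | 0) ⊢ =b=> p19, =c=> p21
  p14 = b.0 | (c.0 | (0 + 0)) | (0 | 0) ⊢ =b=> p20, =c=> p21
  p15 = a.b.0 | (0 | (0 + 0)) | (0 | 0) ⊢ =a=> p21
  p16 = 0 | (0 | (0 + 0)) | (c.0 | a.0) ⊢ =a=> p19, =c=> p22
  p17 = 0 | (c.0 | (0 + 0)) | (0 | a.0) ⊢ =a=> p20, =c=> p22
  p18 = b.0 | (0 | (0 + 0)) | (0 | a.0) ⊢ =a=> p21, =b=> p22
  p19 = 0 | (0 | (0 + 0)) | (c.0 | 0) ⊢ =c=> p23
  p20 = 0 | (c.0 | (0 + 0)) | (0 | 0) ⊢ =c=> p23
  p21 = b.0 | (0 | (0 + 0)) | (0 | 0) ⊢ =b=> p23
  p22 = 0 | (0 | (0 + 0)) | (0 | a.0) ⊢ =a=> p23
  p23 = 0 | (0 | (0 + 0)) | (0 | 0) ⊢ ·
Reachable graph of Q (30 states):
  q0 = a.b.0 | (c.0 | (0 + 0)) | a.(c.0 | a.0) ⊢ =a=> q1, =a=> q2, =c=> q3
  q1 = a.b.0 | (c.0 | (0 + 0)) | (c.0 | a.0) ⊢ =a=> q4, =a=> q5, =c=> q6, =c=> q7
  q2 = b.0 | (c.0 | (0 + 0)) | a.(c.0 | a.0) ⊢ =a=> q5, =b=> q8, =c=> q9
  q3 = a.b.0 | (0 | (0 + 0)) | a.(c.0 | a.0) ⊢ =a=> q6, =a=> q9
  q4 = a.b.0 | (c.0 | (0 + 0)) | (c.0 | 0) ⊢ =a=> q10, =c=> q11, =c=> q12
  q5 = b.0 | (c.0 | (0 + 0)) | (c.0 | a.0) ⊢ =a=> q10, =b=> q13, =c=> q14, =c=> q15
  q6 = a.b.0 | (0 | (0 + 0)) | (c.0 | a.0) ⊢ =a=> q11, =a=> q14, =c=> q16
  q7 = a.b.0 | (c.0 | (0 + 0)) | (0 | a.0) ⊢ =a=> q12, =a=> q15, =c=> q16
  q8 = 0 | (c.0 | (0 + 0)) | a.(c.0 | a.0) ⊢ =a=> q13, =c=> q17
  q9 = b.0 | (0 | (0 + 0)) | a.(c.0 | a.0) ⊢ =a=> q14, =b=> q17
  q10 = b.0 | (c.0 | (0 + 0)) | (c.0 | 0) ⊢ =b=> q18, =c=> q19, =c=> q20
  q11 = a.b.0 | (0 | (0 + 0)) | (c.0 | 0) ⊢ =a=> q19, =c=> q21
  q12 = a.b.0 | (c.0 | (0 + 0)) | (0 | 0) ⊢ =a=> q20, =c=> q21
  q13 = 0 | (c.0 | (0 + 0)) | (c.0 | a.0) ⊢ =a=> q18, =c=> q22, =c=> q23
  q14 = b.0 | (0 | (0 + 0)) | (c.0 | a.0) ⊢ =a=> q19, =b=> q22, =c=> q24
  q15 = b.0 | (c.0 | (0 + 0)) | (0 | a.0) ⊢ =a=> q20, =b=> q23, =c=> q24
  q16 = a.b.0 | (0 | (0 + 0)) | (0 | a.0) ⊢ =a=> q21, =a=> q24
  q17 = 0 | (0 | (0 + 0)) | a.(c.0 | a.0) ⊢ =a=> q22
  q18 = 0 | (c.0 | (0 + 0)) | (c.0 | 0) ⊢ =c=> q25, =c=> q26
  q19 = b.0 | (0 | (0 + 0)) | (c.0 | 0) ⊢ =b=> q25, =c=> q27
  q20 = b.0 | (c.0 | (0 + 0)) | (0 | 0) ⊢ =b=> q26, =c=> q27
  q21 = a.b.0 | (0 | (0 + 0)) | (0 | 0) ⊢ =a=> q27
  q22 = 0 | (0 | (0 + 0)) | (c.0 | a.0) ⊢ =a=> q25, =c=> q28
  q23 = 0 | (c.0 | (0 + 0)) | (0 | a.0) ⊢ =a=> q26, =c=> q28
  q24 = b.0 | (0 | (0 + 0)) | (0 | a.0) ⊢ =a=> q27, =b=> q28
  q25 = 0 | (0 | (0 + 0)) | (c.0 | 0) ⊢ =c=> q29
  q26 = 0 | (c.0 | (0 + 0)) | (0 | 0) ⊢ =c=> q29
  q27 = b.0 | (0 | (0 + 0)) | (0 | 0) ⊢ =b=> q29
  q28 = 0 | (0 | (0 + 0)) | (0 | a.0) ⊢ =a=> q29
  q29 = 0 | (0 | (0 + 0)) | (0 | 0) ⊢ ·
Partition-refinement fixed point:
  B0 = {p0, q1}
  B1 = {p3, p4, q6, q7}
  B2 = {p6, p7, q11, q12}
  B3 = {p13, p14, q19, q20}
  B4 = {p21, q27}
  B5 = {p23, q29}
  B6 = {p19, p20, q25, q26}
  B7 = {p15, q21}
  B8 = {p10, p9, q14, q15}
  B9 = {p16, p17, q22, q23}
  B10 = {p22, q28}
  B11 = {p18, q24}
  B12 = {p11, q16}
  B13 = {p2, q5}
  B14 = {p8, q13}
  B15 = {p12, q18}
  B16 = {p5, q10}
  B17 = {p1, q4}
  B18 = {q0}
  B19 = {q2}
  B20 = {q8}
  B21 = {q17}
  B22 = {q9}
  B23 = {q3}
p0 ∈ B0, q0 ∈ B18 → different blocks

NO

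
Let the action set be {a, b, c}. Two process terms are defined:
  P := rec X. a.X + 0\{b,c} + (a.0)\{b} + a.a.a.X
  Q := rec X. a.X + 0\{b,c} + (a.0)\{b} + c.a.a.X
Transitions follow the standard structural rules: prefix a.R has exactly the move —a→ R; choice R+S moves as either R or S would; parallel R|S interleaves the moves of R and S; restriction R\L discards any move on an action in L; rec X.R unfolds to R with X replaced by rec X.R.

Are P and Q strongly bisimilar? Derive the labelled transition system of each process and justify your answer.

P ≁ Q

P's transition system — 4 states:
  s0 = rec X. a.X + 0\{b,c} + (a.0)\{b} + a.a.a.X → ··a··> s0, ··a··> s1, ··a··> s2
  s1 = 0\{b} → (no moves)
  s2 = a.a.(rec X. a.X + 0\{b,c} + (a.0)\{b} + a.a.a.X) → ··a··> s3
  s3 = a.(rec X. a.X + 0\{b,c} + (a.0)\{b} + a.a.a.X) → ··a··> s0
Q's transition system — 4 states:
  t0 = rec X. a.X + 0\{b,c} + (a.0)\{b} + c.a.a.X → ··a··> t0, ··a··> t1, ··c··> t2
  t1 = 0\{b} → (no moves)
  t2 = a.a.(rec X. a.X + 0\{b,c} + (a.0)\{b} + c.a.a.X) → ··a··> t3
  t3 = a.(rec X. a.X + 0\{b,c} + (a.0)\{b} + c.a.a.X) → ··a··> t0
Coarsest stable partition (strong bisimilarity classes):
  B0 = {s0}
  B1 = {s1, t1}
  B2 = {s2}
  B3 = {s3}
  B4 = {t0}
  B5 = {t2}
  B6 = {t3}
s0 ∈ B0, t0 ∈ B4 → different blocks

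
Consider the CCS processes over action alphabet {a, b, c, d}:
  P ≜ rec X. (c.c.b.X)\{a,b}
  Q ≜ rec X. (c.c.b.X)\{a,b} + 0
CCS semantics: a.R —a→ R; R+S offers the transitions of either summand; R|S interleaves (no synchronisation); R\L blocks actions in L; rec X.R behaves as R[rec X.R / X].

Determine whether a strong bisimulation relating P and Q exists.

YES

P's transition system — 3 states:
  m0 = rec X. (c.c.b.X)\{a,b} ⊢ -c-> m1
  m1 = (c.b.(rec X. (c.c.b.X)\{a,b}))\{a,b} ⊢ -c-> m2
  m2 = (b.(rec X. (c.c.b.X)\{a,b}))\{a,b} ⊢ ∅
Q's transition system — 3 states:
  n0 = rec X. (c.c.b.X)\{a,b} + 0 ⊢ -c-> n1
  n1 = (c.b.(rec X. (c.c.b.X)\{a,b} + 0))\{a,b} ⊢ -c-> n2
  n2 = (b.(rec X. (c.c.b.X)\{a,b} + 0))\{a,b} ⊢ ∅
Partition-refinement fixed point:
  B0 = {m0, n0}
  B1 = {m1, n1}
  B2 = {m2, n2}
m0 ∈ B0, n0 ∈ B0 → same block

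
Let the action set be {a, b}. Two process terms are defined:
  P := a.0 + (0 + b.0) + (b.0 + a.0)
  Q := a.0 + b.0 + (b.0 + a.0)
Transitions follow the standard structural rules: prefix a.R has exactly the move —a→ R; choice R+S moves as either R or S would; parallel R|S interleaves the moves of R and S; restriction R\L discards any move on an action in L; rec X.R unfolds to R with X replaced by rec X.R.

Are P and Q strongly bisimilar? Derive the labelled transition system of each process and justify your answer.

LTS(P): 2 reachable states
  s0 = a.0 + (0 + b.0) + (b.0 + a.0) has moves -a-> s1, -b-> s1
  s1 = 0 has moves deadlocked
LTS(Q): 2 reachable states
  t0 = a.0 + b.0 + (b.0 + a.0) has moves -a-> t1, -b-> t1
  t1 = 0 has moves deadlocked
Coarsest stable partition (strong bisimilarity classes):
  B0 = {s0, t0}
  B1 = {s1, t1}
s0 ∈ B0, t0 ∈ B0 → same block

bisimilar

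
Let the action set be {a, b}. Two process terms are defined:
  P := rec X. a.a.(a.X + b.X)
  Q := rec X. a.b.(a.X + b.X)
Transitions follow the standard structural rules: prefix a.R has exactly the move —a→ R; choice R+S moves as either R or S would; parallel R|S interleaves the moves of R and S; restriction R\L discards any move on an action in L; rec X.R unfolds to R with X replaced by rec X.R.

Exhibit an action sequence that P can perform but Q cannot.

aa

LTS(P): 3 reachable states
  p0 = rec X. a.a.(a.X + b.X) has moves ··a··> p1
  p1 = a.(a.(rec X. a.a.(a.X + b.X)) + b.(rec X. a.a.(a.X + b.X))) has moves ··a··> p2
  p2 = a.(rec X. a.a.(a.X + b.X)) + b.(rec X. a.a.(a.X + b.X)) has moves ··a··> p0, ··b··> p0
LTS(Q): 3 reachable states
  q0 = rec X. a.b.(a.X + b.X) has moves ··a··> q1
  q1 = b.(a.(rec X. a.b.(a.X + b.X)) + b.(rec X. a.b.(a.X + b.X))) has moves ··b··> q2
  q2 = a.(rec X. a.b.(a.X + b.X)) + b.(rec X. a.b.(a.X + b.X)) has moves ··a··> q0, ··b··> q0
Trace ⟨aa⟩ through P, begin at {p0}:
  [1] a ⇒ {p1}
  [2] a ⇒ {p2}
  P completes σ.
Trace ⟨aa⟩ through Q, begin at {q0}:
  [1] a ⇒ {q1}
  [2] a ⇒ no successor for Q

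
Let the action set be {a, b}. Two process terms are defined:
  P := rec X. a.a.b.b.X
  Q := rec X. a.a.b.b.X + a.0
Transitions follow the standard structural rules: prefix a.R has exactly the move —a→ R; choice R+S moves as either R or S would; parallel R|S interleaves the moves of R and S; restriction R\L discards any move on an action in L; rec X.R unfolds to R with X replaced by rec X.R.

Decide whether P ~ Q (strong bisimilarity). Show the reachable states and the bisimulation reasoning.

LTS(P): 4 reachable states
  m0 = rec X. a.a.b.b.X :: =a=> m1
  m1 = a.b.b.(rec X. a.a.b.b.X) :: =a=> m2
  m2 = b.b.(rec X. a.a.b.b.X) :: =b=> m3
  m3 = b.(rec X. a.a.b.b.X) :: =b=> m0
LTS(Q): 5 reachable states
  n0 = rec X. a.a.b.b.X + a.0 :: =a=> n1, =a=> n2
  n1 = 0 :: ∅
  n2 = a.b.b.(rec X. a.a.b.b.X + a.0) :: =a=> n3
  n3 = b.b.(rec X. a.a.b.b.X + a.0) :: =b=> n4
  n4 = b.(rec X. a.a.b.b.X + a.0) :: =b=> n0
Coarsest stable partition (strong bisimilarity classes):
  B0 = {m0}
  B1 = {m1}
  B2 = {m2}
  B3 = {m3}
  B4 = {n0}
  B5 = {n1}
  B6 = {n2}
  B7 = {n3}
  B8 = {n4}
m0 ∈ B0, n0 ∈ B4 → different blocks

not bisimilar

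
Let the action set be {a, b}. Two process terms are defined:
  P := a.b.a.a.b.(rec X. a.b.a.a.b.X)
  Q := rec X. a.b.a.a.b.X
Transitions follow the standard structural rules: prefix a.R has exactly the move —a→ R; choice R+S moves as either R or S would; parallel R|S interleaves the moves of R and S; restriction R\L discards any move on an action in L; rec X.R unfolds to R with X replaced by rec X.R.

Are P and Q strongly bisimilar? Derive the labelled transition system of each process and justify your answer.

LTS(P): 6 reachable states
  s0 = a.b.a.a.b.(rec X. a.b.a.a.b.X) → -a-> s1
  s1 = b.a.a.b.(rec X. a.b.a.a.b.X) → -b-> s2
  s2 = a.a.b.(rec X. a.b.a.a.b.X) → -a-> s3
  s3 = a.b.(rec X. a.b.a.a.b.X) → -a-> s4
  s4 = b.(rec X. a.b.a.a.b.X) → -b-> s5
  s5 = rec X. a.b.a.a.b.X → -a-> s1
LTS(Q): 5 reachable states
  t0 = rec X. a.b.a.a.b.X → -a-> t1
  t1 = b.a.a.b.(rec X. a.b.a.a.b.X) → -b-> t2
  t2 = a.a.b.(rec X. a.b.a.a.b.X) → -a-> t3
  t3 = a.b.(rec X. a.b.a.a.b.X) → -a-> t4
  t4 = b.(rec X. a.b.a.a.b.X) → -b-> t0
Partition-refinement fixed point:
  B0 = {s0, s5, t0}
  B1 = {s1, t1}
  B2 = {s2, t2}
  B3 = {s3, t3}
  B4 = {s4, t4}
s0 ∈ B0, t0 ∈ B0 → same block

YES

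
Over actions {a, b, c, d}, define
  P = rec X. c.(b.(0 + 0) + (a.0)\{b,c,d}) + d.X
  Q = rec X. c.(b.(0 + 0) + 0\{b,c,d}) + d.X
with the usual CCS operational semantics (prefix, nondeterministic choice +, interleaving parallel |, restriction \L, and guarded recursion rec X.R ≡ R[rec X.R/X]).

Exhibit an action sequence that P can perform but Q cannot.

P's transition system — 4 states:
  s0 = rec X. c.(b.(0 + 0) + (a.0)\{b,c,d}) + d.X has moves -c-> s1, -d-> s0
  s1 = b.(0 + 0) + (a.0)\{b,c,d} has moves -a-> s2, -b-> s3
  s2 = 0\{b,c,d} has moves (no moves)
  s3 = 0 + 0 has moves (no moves)
Q's transition system — 3 states:
  t0 = rec X. c.(b.(0 + 0) + 0\{b,c,d}) + d.X has moves -c-> t1, -d-> t0
  t1 = b.(0 + 0) + 0\{b,c,d} has moves -b-> t2
  t2 = 0 + 0 has moves (no moves)
Run σ = ⟨ca⟩ on P: start {s0}
  [1] c ⇒ {s1}
  [2] a ⇒ {s2}
  ✓ P
Run σ = ⟨ca⟩ on Q: start {t0}
  [1] c ⇒ {t1}
  [2] a ⇒ ∅ (Q stuck)

ca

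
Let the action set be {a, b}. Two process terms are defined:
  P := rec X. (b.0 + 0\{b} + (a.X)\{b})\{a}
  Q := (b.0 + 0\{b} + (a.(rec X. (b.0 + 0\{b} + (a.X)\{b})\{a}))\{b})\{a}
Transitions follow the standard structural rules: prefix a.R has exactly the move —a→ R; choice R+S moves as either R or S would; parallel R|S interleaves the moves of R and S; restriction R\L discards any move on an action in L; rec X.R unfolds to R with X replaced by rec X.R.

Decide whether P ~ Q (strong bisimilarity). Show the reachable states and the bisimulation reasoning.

P's transition system — 2 states:
  p0 = rec X. (b.0 + 0\{b} + (a.X)\{b})\{a} has moves --b--▸ p1
  p1 = 0\{a} has moves (no moves)
Q's transition system — 2 states:
  q0 = (b.0 + 0\{b} + (a.(rec X. (b.0 + 0\{b} + (a.X)\{b})\{a}))\{b})\{a} has moves --b--▸ q1
  q1 = 0\{a} has moves (no moves)
Bisimilarity quotient blocks:
  B0 = {p0, q0}
  B1 = {p1, q1}
p0 ∈ B0, q0 ∈ B0 → same block

YES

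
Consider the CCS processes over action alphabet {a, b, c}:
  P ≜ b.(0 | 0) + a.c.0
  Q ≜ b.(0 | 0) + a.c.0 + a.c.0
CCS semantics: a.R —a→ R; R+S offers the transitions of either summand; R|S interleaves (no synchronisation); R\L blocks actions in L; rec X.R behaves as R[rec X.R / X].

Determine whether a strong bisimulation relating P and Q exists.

LTS(P): 4 reachable states
  s0 = b.(0 | 0) + a.c.0 has moves =a=> s1, =b=> s2
  s1 = c.0 has moves =c=> s3
  s2 = 0 | 0 has moves ∅
  s3 = 0 has moves ∅
LTS(Q): 4 reachable states
  t0 = b.(0 | 0) + a.c.0 + a.c.0 has moves =a=> t1, =b=> t2
  t1 = c.0 has moves =c=> t3
  t2 = 0 | 0 has moves ∅
  t3 = 0 has moves ∅
Coarsest stable partition (strong bisimilarity classes):
  B0 = {s0, t0}
  B1 = {s2, s3, t2, t3}
  B2 = {s1, t1}
s0 ∈ B0, t0 ∈ B0 → same block

P ~ Q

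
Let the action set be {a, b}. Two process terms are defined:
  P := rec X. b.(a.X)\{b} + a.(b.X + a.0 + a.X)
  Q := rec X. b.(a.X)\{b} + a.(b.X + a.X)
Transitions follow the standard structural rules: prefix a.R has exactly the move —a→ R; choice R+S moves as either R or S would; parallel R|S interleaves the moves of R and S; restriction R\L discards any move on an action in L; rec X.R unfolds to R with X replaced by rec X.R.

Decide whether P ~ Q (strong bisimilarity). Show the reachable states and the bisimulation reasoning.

NO

Reachable graph of P (7 states):
  p0 = rec X. b.(a.X)\{b} + a.(b.X + a.0 + a.X) | ··a··> p1, ··b··> p2
  p1 = b.(rec X. b.(a.X)\{b} + a.(b.X + a.0 + a.X)) + a.0 + a.(rec X. b.(a.X)\{b} + a.(b.X + a.0 + a.X)) | ··a··> p0, ··a··> p3, ··b··> p0
  p2 = (a.(rec X. b.(a.X)\{b} + a.(b.X + a.0 + a.X)))\{b} | ··a··> p4
  p3 = 0 | stopped
  p4 = (rec X. b.(a.X)\{b} + a.(b.X + a.0 + a.X))\{b} | ··a··> p5
  p5 = (b.(rec X. b.(a.X)\{b} + a.(b.X + a.0 + a.X)) + a.0 + a.(rec X. b.(a.X)\{b} + a.(b.X + a.0 + a.X)))\{b} | ··a··> p4, ··a··> p6
  p6 = 0\{b} | stopped
Reachable graph of Q (5 states):
  q0 = rec X. b.(a.X)\{b} + a.(b.X + a.X) | ··a··> q1, ··b··> q2
  q1 = b.(rec X. b.(a.X)\{b} + a.(b.X + a.X)) + a.(rec X. b.(a.X)\{b} + a.(b.X + a.X)) | ··a··> q0, ··b··> q0
  q2 = (a.(rec X. b.(a.X)\{b} + a.(b.X + a.X)))\{b} | ··a··> q3
  q3 = (rec X. b.(a.X)\{b} + a.(b.X + a.X))\{b} | ··a··> q4
  q4 = (b.(rec X. b.(a.X)\{b} + a.(b.X + a.X)) + a.(rec X. b.(a.X)\{b} + a.(b.X + a.X)))\{b} | ··a··> q3
Partition-refinement fixed point:
  B0 = {p0}
  B1 = {p2}
  B2 = {p4}
  B3 = {p5}
  B4 = {p3, p6}
  B5 = {p1}
  B6 = {q0}
  B7 = {q1}
  B8 = {q2, q3, q4}
p0 ∈ B0, q0 ∈ B6 → different blocks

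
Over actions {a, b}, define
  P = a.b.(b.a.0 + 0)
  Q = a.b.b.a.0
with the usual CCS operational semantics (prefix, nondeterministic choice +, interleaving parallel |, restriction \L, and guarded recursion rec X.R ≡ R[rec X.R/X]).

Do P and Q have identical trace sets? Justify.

YES

Reachable graph of P (5 states):
  p0 = a.b.(b.a.0 + 0) ⊢ =a=> p1
  p1 = b.(b.a.0 + 0) ⊢ =b=> p2
  p2 = b.a.0 + 0 ⊢ =b=> p3
  p3 = a.0 ⊢ =a=> p4
  p4 = 0 ⊢ ∅
Reachable graph of Q (5 states):
  q0 = a.b.b.a.0 ⊢ =a=> q1
  q1 = b.b.a.0 ⊢ =b=> q2
  q2 = b.a.0 ⊢ =b=> q3
  q3 = a.0 ⊢ =a=> q4
  q4 = 0 ⊢ ∅
Bisimilarity quotient blocks:
  B0 = {p0, q0}
  B1 = {p1, q1}
  B2 = {p2, q2}
  B3 = {p3, q3}
  B4 = {p4, q4}
p0 ∈ B0, q0 ∈ B0 → same block
Bisimilar ⇒ trace-equivalent.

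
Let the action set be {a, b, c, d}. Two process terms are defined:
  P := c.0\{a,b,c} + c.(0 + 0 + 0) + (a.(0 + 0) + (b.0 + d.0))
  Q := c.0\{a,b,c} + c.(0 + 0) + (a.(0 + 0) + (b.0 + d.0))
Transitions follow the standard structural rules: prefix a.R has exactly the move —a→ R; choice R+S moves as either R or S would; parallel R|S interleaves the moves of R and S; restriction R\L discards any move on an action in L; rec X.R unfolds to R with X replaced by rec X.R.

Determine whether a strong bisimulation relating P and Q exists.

P's transition system — 5 states:
  u0 = c.0\{a,b,c} + c.(0 + 0 + 0) + (a.(0 + 0) + (b.0 + d.0)) has moves ··a··> u1, ··b··> u2, ··c··> u3, ··c··> u4, ··d··> u2
  u1 = 0 + 0 has moves (no moves)
  u2 = 0 has moves (no moves)
  u3 = 0 + 0 + 0 has moves (no moves)
  u4 = 0\{a,b,c} has moves (no moves)
Q's transition system — 4 states:
  v0 = c.0\{a,b,c} + c.(0 + 0) + (a.(0 + 0) + (b.0 + d.0)) has moves ··a··> v1, ··b··> v2, ··c··> v1, ··c··> v3, ··d··> v2
  v1 = 0 + 0 has moves (no moves)
  v2 = 0 has moves (no moves)
  v3 = 0\{a,b,c} has moves (no moves)
Coarsest stable partition (strong bisimilarity classes):
  B0 = {u0, v0}
  B1 = {u1, u2, u3, u4, v1, v2, v3}
u0 ∈ B0, v0 ∈ B0 → same block

YES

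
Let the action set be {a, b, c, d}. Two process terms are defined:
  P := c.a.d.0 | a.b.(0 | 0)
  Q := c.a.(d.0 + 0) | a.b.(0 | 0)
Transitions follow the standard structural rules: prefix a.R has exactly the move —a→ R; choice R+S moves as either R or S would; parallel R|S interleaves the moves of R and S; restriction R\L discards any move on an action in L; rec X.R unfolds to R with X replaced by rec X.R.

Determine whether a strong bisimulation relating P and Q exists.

LTS(P): 12 reachable states
  u0 = c.a.d.0 | a.b.(0 | 0) → =a=> u1, =c=> u2
  u1 = c.a.d.0 | b.(0 | 0) → =b=> u3, =c=> u4
  u2 = a.d.0 | a.b.(0 | 0) → =a=> u4, =a=> u5
  u3 = c.a.d.0 | (0 | 0) → =c=> u6
  u4 = a.d.0 | b.(0 | 0) → =a=> u7, =b=> u6
  u5 = d.0 | a.b.(0 | 0) → =a=> u7, =d=> u8
  u6 = a.d.0 | (0 | 0) → =a=> u9
  u7 = d.0 | b.(0 | 0) → =b=> u9, =d=> u10
  u8 = 0 | a.b.(0 | 0) → =a=> u10
  u9 = d.0 | (0 | 0) → =d=> u11
  u10 = 0 | b.(0 | 0) → =b=> u11
  u11 = 0 | (0 | 0) → ·
LTS(Q): 12 reachable states
  v0 = c.a.(d.0 + 0) | a.b.(0 | 0) → =a=> v1, =c=> v2
  v1 = c.a.(d.0 + 0) | b.(0 | 0) → =b=> v3, =c=> v4
  v2 = a.(d.0 + 0) | a.b.(0 | 0) → =a=> v4, =a=> v5
  v3 = c.a.(d.0 + 0) | (0 | 0) → =c=> v6
  v4 = a.(d.0 + 0) | b.(0 | 0) → =a=> v7, =b=> v6
  v5 = (d.0 + 0) | a.b.(0 | 0) → =a=> v7, =d=> v8
  v6 = a.(d.0 + 0) | (0 | 0) → =a=> v9
  v7 = (d.0 + 0) | b.(0 | 0) → =b=> v9, =d=> v10
  v8 = 0 | a.b.(0 | 0) → =a=> v10
  v9 = (d.0 + 0) | (0 | 0) → =d=> v11
  v10 = 0 | b.(0 | 0) → =b=> v11
  v11 = 0 | (0 | 0) → ·
Bisimilarity quotient blocks:
  B0 = {u0, v0}
  B1 = {u2, v2}
  B2 = {u4, v4}
  B3 = {u6, v6}
  B4 = {u9, v9}
  B5 = {u11, v11}
  B6 = {u7, v7}
  B7 = {u10, v10}
  B8 = {u5, v5}
  B9 = {u8, v8}
  B10 = {u1, v1}
  B11 = {u3, v3}
u0 ∈ B0, v0 ∈ B0 → same block

YES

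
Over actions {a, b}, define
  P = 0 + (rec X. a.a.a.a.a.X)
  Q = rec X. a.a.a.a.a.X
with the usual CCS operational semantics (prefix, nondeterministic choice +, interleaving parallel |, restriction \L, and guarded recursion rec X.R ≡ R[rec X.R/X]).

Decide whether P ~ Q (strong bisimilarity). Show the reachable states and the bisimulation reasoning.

P's transition system — 6 states:
  p0 = 0 + (rec X. a.a.a.a.a.X) ⊢ —a→ p1
  p1 = a.a.a.a.(rec X. a.a.a.a.a.X) ⊢ —a→ p2
  p2 = a.a.a.(rec X. a.a.a.a.a.X) ⊢ —a→ p3
  p3 = a.a.(rec X. a.a.a.a.a.X) ⊢ —a→ p4
  p4 = a.(rec X. a.a.a.a.a.X) ⊢ —a→ p5
  p5 = rec X. a.a.a.a.a.X ⊢ —a→ p1
Q's transition system — 5 states:
  q0 = rec X. a.a.a.a.a.X ⊢ —a→ q1
  q1 = a.a.a.a.(rec X. a.a.a.a.a.X) ⊢ —a→ q2
  q2 = a.a.a.(rec X. a.a.a.a.a.X) ⊢ —a→ q3
  q3 = a.a.(rec X. a.a.a.a.a.X) ⊢ —a→ q4
  q4 = a.(rec X. a.a.a.a.a.X) ⊢ —a→ q0
Bisimilarity quotient blocks:
  B0 = {p0, p1, p2, p3, p4, p5, q0, q1, q2, q3, q4}
p0 ∈ B0, q0 ∈ B0 → same block

bisimilar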